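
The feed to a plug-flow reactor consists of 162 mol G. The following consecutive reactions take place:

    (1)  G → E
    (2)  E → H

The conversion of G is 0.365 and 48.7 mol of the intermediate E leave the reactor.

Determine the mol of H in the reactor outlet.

Conversion of G: G consumed = 1ξ₁ = 0.365 × 162 → ξ₁ = 59.13 mol.
E balance: n_E = 0 + 1ξ₁ − 1ξ₂ = 48.7 → ξ₂ = (1·59.13 − 48.7)/1 = 10.43 mol.
Outlet amounts (n = n₀ + Σ ν·ξ):
  G: 162 − 1(59.13) = 102.9
  E: 0 + 1(59.13) − 1(10.43) = 48.7
  H: 0 + 1(10.43) = 10.43

10.4 mol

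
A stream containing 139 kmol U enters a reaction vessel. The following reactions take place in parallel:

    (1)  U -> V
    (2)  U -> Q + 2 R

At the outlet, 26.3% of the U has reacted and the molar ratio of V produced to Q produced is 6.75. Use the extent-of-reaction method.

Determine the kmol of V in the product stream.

31.8 kmol

Conversion of U: U consumed = 0.263 × 139 = 36.56 kmol = 1ξ₁ + 1ξ₂.
Selectivity: 1ξ₁ / (1ξ₂) = 6.75 → ξ₁ = 6.75 ξ₂.
Substitute: (1·6.75 + 1) ξ₂ = 36.56 → ξ₂ = 4.717 kmol, ξ₁ = 31.84 kmol.
Outlet amounts (n = n₀ + Σ ν·ξ):
  U: 139 − 1(31.84) − 1(4.717) = 102.4
  V: 0 + 1(31.84) = 31.84
  Q: 0 + 1(4.717) = 4.717
  R: 0 + 2(4.717) = 9.434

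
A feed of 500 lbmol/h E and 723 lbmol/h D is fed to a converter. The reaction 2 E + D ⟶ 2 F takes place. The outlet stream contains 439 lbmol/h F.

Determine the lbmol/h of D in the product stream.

504 lbmol/h

For F: n = n₀ + 2ξ → 439 = 0 + 2ξ, giving ξ = 219.5 lbmol/h.
Outlet amounts (n = n₀ + ν ξ):
  E: 500 − 2(219.5) = 61
  D: 723 − 1(219.5) = 503.5
  F: 0 + 2(219.5) = 439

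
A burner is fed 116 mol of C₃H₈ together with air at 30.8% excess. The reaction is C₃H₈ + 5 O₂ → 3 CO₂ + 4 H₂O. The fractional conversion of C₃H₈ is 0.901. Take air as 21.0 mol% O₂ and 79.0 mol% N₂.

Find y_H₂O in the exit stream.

0.109

Stoichiometric O₂ = 5 × 116 = 580 mol; O₂ fed = 580 × 1.308 = 758.6 mol.
N₂ fed = 758.6 × 79/21 = 2854 mol.
Fuel reacted = 0.901 × 116 → ξ = 104.5 mol.
Outlet (n = n₀ + ν ξ):
  C₃H₈: 116 − 1(104.5) = 11.48
  O₂: 758.6 − 5(104.5) = 236.1
  N₂: 2854 (inert)
  CO₂: 0 + 3(104.5) = 313.5
  H₂O: 0 + 4(104.5) = 418.1
Total out = 3833 mol; y_H₂O = 418.1 / 3833 = 0.1091.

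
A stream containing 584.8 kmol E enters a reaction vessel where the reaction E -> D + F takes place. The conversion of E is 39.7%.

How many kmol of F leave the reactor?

E reacted = 0.397 × 584.8 = 232.2 kmol; ν_E = −1, so ξ = 232.2/1 = 232.2 kmol.
Outlet amounts (n = n₀ + ν ξ):
  E: 584.8 − 1(232.2) = 352.6
  D: 0 + 1(232.2) = 232.2
  F: 0 + 1(232.2) = 232.2

232 kmol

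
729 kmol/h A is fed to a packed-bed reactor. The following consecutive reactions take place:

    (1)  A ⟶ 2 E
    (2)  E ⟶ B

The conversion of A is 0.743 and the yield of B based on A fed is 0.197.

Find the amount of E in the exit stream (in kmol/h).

940 kmol/h

Conversion of A: A consumed = 1ξ₁ = 0.743 × 729 → ξ₁ = 541.6 kmol/h.
Yield of B: 1ξ₂ / 729 = 0.197 → ξ₂ = 143.6 kmol/h.
Outlet amounts (n = n₀ + Σ ν·ξ):
  A: 729 − 1(541.6) = 187.4
  E: 0 + 2(541.6) − 1(143.6) = 939.7
  B: 0 + 1(143.6) = 143.6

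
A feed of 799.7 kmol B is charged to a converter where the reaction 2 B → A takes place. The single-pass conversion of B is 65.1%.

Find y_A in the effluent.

B reacted = 0.651 × 799.7 = 520.6 kmol; ν_B = −2, so ξ = 520.6/2 = 260.3 kmol.
Outlet amounts (n = n₀ + ν ξ):
  B: 799.7 − 2(260.3) = 279.1
  A: 0 + 1(260.3) = 260.3
Total out = 539.4 kmol; y_A = 260.3 / 539.4 = 0.4826.

0.483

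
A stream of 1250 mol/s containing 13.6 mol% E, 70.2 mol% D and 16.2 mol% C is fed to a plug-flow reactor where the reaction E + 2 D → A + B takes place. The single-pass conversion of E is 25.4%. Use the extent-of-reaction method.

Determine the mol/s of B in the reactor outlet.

43.2 mol/s

E reacted = 0.254 × 170 = 43.18 mol/s; ν_E = −1, so ξ = 43.18/1 = 43.18 mol/s.
Outlet amounts (n = n₀ + ν ξ):
  E: 170 − 1(43.18) = 126.8
  D: 877.5 − 2(43.18) = 791.1
  A: 0 + 1(43.18) = 43.18
  B: 0 + 1(43.18) = 43.18
  C: 202.5 (inert)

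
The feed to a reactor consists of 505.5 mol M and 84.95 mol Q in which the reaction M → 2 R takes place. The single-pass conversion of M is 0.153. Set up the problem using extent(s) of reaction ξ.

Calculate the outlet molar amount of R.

M reacted = 0.153 × 505.5 = 77.34 mol; ν_M = −1, so ξ = 77.34/1 = 77.34 mol.
Outlet amounts (n = n₀ + ν ξ):
  M: 505.5 − 1(77.34) = 428.2
  R: 0 + 2(77.34) = 154.7
  Q: 84.95 (inert)

155 mol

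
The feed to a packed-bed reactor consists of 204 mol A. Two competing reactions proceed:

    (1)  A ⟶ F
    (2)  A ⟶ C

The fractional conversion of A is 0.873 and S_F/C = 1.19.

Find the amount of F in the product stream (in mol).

Conversion of A: A consumed = 0.873 × 204 = 178.1 mol = 1ξ₁ + 1ξ₂.
Selectivity: 1ξ₁ / (1ξ₂) = 1.19 → ξ₁ = 1.19 ξ₂.
Substitute: (1·1.19 + 1) ξ₂ = 178.1 → ξ₂ = 81.32 mol, ξ₁ = 96.77 mol.
Outlet amounts (n = n₀ + Σ ν·ξ):
  A: 204 − 1(96.77) − 1(81.32) = 25.91
  F: 0 + 1(96.77) = 96.77
  C: 0 + 1(81.32) = 81.32

96.8 mol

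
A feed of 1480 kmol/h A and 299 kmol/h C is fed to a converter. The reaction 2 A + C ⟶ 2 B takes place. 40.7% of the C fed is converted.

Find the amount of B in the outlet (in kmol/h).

C reacted = 0.407 × 299 = 121.7 kmol/h; ν_C = −1, so ξ = 121.7/1 = 121.7 kmol/h.
Outlet amounts (n = n₀ + ν ξ):
  A: 1480 − 2(121.7) = 1237
  C: 299 − 1(121.7) = 177.3
  B: 0 + 2(121.7) = 243.4

243 kmol/h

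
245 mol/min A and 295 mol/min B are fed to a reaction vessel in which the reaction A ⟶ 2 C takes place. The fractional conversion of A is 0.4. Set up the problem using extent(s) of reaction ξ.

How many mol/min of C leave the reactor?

196 mol/min

A reacted = 0.4 × 245 = 98 mol/min; ν_A = −1, so ξ = 98/1 = 98 mol/min.
Outlet amounts (n = n₀ + ν ξ):
  A: 245 − 1(98) = 147
  C: 0 + 2(98) = 196
  B: 295 (inert)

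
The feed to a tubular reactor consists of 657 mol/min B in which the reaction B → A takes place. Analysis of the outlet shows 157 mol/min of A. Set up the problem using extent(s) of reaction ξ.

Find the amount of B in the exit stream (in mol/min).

For A: n = n₀ + 1ξ → 157 = 0 + 1ξ, giving ξ = 157 mol/min.
Outlet amounts (n = n₀ + ν ξ):
  B: 657 − 1(157) = 500
  A: 0 + 1(157) = 157

500 mol/min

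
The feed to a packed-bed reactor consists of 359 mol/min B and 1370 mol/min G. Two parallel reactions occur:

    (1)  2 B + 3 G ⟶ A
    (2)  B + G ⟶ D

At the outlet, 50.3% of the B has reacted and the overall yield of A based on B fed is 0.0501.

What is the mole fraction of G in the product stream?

Yield of A: 1ξ₁ / 359 = 0.0501 → ξ₁ = 17.99 mol/min.
Conversion of B: 2ξ₁ + 1ξ₂ = 0.503 × 359 = 180.6 → ξ₂ = 144.6 mol/min.
Outlet amounts (n = n₀ + Σ ν·ξ):
  B: 359 − 2(17.99) − 1(144.6) = 178.4
  G: 1370 − 3(17.99) − 1(144.6) = 1171
  A: 0 + 1(17.99) = 17.99
  D: 0 + 1(144.6) = 144.6
Total out = 1512 mol/min; y_G = 1171 / 1512 = 0.7745.

0.775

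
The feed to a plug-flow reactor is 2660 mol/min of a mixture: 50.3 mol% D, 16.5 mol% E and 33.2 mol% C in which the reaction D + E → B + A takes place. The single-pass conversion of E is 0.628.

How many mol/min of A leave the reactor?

276 mol/min

E reacted = 0.628 × 438.9 = 275.6 mol/min; ν_E = −1, so ξ = 275.6/1 = 275.6 mol/min.
Outlet amounts (n = n₀ + ν ξ):
  D: 1338 − 1(275.6) = 1062
  E: 438.9 − 1(275.6) = 163.3
  B: 0 + 1(275.6) = 275.6
  A: 0 + 1(275.6) = 275.6
  C: 883.1 (inert)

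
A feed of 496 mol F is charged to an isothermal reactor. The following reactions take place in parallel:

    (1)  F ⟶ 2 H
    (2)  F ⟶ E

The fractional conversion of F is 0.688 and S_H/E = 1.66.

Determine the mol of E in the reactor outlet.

186 mol

Conversion of F: F consumed = 0.688 × 496 = 341.2 mol = 1ξ₁ + 1ξ₂.
Selectivity: 2ξ₁ / (1ξ₂) = 1.66 → ξ₁ = 0.83 ξ₂.
Substitute: (1·0.83 + 1) ξ₂ = 341.2 → ξ₂ = 186.5 mol, ξ₁ = 154.8 mol.
Outlet amounts (n = n₀ + Σ ν·ξ):
  F: 496 − 1(154.8) − 1(186.5) = 154.8
  H: 0 + 2(154.8) = 309.5
  E: 0 + 1(186.5) = 186.5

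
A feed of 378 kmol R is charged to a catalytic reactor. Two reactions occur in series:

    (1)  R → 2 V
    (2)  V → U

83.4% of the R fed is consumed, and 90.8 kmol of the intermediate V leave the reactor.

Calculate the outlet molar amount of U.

Conversion of R: R consumed = 1ξ₁ = 0.834 × 378 → ξ₁ = 315.3 kmol.
V balance: n_V = 0 + 2ξ₁ − 1ξ₂ = 90.8 → ξ₂ = (2·315.3 − 90.8)/1 = 539.7 kmol.
Outlet amounts (n = n₀ + Σ ν·ξ):
  R: 378 − 1(315.3) = 62.75
  V: 0 + 2(315.3) − 1(539.7) = 90.8
  U: 0 + 1(539.7) = 539.7

540 kmol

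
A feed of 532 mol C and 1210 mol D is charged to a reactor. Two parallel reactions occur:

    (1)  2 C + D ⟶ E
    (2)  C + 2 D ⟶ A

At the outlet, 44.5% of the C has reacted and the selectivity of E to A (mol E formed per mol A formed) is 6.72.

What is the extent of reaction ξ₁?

Conversion of C: C consumed = 0.445 × 532 = 236.7 mol = 2ξ₁ + 1ξ₂.
Selectivity: 1ξ₁ / (1ξ₂) = 6.72 → ξ₁ = 6.72 ξ₂.
Substitute: (2·6.72 + 1) ξ₂ = 236.7 → ξ₂ = 16.39 mol, ξ₁ = 110.2 mol.
Outlet amounts (n = n₀ + Σ ν·ξ):
  C: 532 − 2(110.2) − 1(16.39) = 295.3
  D: 1210 − 1(110.2) − 2(16.39) = 1067
  E: 0 + 1(110.2) = 110.2
  A: 0 + 1(16.39) = 16.39

ξ₁ = 110 mol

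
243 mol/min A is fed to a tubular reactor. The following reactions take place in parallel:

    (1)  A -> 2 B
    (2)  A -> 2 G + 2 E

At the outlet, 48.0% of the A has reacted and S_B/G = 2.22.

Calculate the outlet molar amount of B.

161 mol/min

Conversion of A: A consumed = 0.48 × 243 = 116.6 mol/min = 1ξ₁ + 1ξ₂.
Selectivity: 2ξ₁ / (2ξ₂) = 2.22 → ξ₁ = 2.22 ξ₂.
Substitute: (1·2.22 + 1) ξ₂ = 116.6 → ξ₂ = 36.22 mol/min, ξ₁ = 80.42 mol/min.
Outlet amounts (n = n₀ + Σ ν·ξ):
  A: 243 − 1(80.42) − 1(36.22) = 126.4
  B: 0 + 2(80.42) = 160.8
  G: 0 + 2(36.22) = 72.45
  E: 0 + 2(36.22) = 72.45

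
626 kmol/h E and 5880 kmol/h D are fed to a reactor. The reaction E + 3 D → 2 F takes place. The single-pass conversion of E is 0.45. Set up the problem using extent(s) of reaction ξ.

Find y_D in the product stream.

0.847

E reacted = 0.45 × 626 = 281.7 kmol/h; ν_E = −1, so ξ = 281.7/1 = 281.7 kmol/h.
Outlet amounts (n = n₀ + ν ξ):
  E: 626 − 1(281.7) = 344.3
  D: 5880 − 3(281.7) = 5035
  F: 0 + 2(281.7) = 563.4
Total out = 5943 kmol/h; y_D = 5035 / 5943 = 0.8473.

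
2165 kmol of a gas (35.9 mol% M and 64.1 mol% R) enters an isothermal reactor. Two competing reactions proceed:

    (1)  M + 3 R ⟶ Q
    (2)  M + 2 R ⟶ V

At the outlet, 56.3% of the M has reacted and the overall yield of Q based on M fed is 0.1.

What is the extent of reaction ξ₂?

ξ₂ = 360 kmol

Yield of Q: 1ξ₁ / 777.2 = 0.1 → ξ₁ = 77.72 kmol.
Conversion of M: 1ξ₁ + 1ξ₂ = 0.563 × 777.2 = 437.6 → ξ₂ = 359.9 kmol.
Outlet amounts (n = n₀ + Σ ν·ξ):
  M: 777.2 − 1(77.72) − 1(359.9) = 339.7
  R: 1388 − 3(77.72) − 2(359.9) = 434.9
  Q: 0 + 1(77.72) = 77.72
  V: 0 + 1(359.9) = 359.9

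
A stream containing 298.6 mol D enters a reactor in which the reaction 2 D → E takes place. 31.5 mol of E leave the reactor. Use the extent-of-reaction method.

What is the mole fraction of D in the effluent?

For E: n = n₀ + 1ξ → 31.5 = 0 + 1ξ, giving ξ = 31.5 mol.
Outlet amounts (n = n₀ + ν ξ):
  D: 298.6 − 2(31.5) = 235.6
  E: 0 + 1(31.5) = 31.5
Total out = 267.1 mol; y_D = 235.6 / 267.1 = 0.8821.

0.882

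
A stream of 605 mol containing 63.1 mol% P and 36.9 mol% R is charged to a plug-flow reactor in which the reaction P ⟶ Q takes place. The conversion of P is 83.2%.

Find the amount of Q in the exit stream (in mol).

318 mol

P reacted = 0.832 × 381.8 = 317.6 mol; ν_P = −1, so ξ = 317.6/1 = 317.6 mol.
Outlet amounts (n = n₀ + ν ξ):
  P: 381.8 − 1(317.6) = 64.13
  Q: 0 + 1(317.6) = 317.6
  R: 223.2 (inert)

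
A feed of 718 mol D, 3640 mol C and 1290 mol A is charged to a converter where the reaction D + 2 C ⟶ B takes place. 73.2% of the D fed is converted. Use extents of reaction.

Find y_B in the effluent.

0.114

D reacted = 0.732 × 718 = 525.6 mol; ν_D = −1, so ξ = 525.6/1 = 525.6 mol.
Outlet amounts (n = n₀ + ν ξ):
  D: 718 − 1(525.6) = 192.4
  C: 3640 − 2(525.6) = 2589
  B: 0 + 1(525.6) = 525.6
  A: 1290 (inert)
Total out = 4597 mol; y_B = 525.6 / 4597 = 0.1143.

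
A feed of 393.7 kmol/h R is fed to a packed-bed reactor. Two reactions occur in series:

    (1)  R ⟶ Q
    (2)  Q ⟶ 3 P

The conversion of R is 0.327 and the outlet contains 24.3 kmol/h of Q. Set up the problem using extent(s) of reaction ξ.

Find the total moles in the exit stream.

Conversion of R: R consumed = 1ξ₁ = 0.327 × 393.7 → ξ₁ = 128.7 kmol/h.
Q balance: n_Q = 0 + 1ξ₁ − 1ξ₂ = 24.3 → ξ₂ = (1·128.7 − 24.3)/1 = 104.4 kmol/h.
Outlet amounts (n = n₀ + Σ ν·ξ):
  R: 393.7 − 1(128.7) = 265
  Q: 0 + 1(128.7) − 1(104.4) = 24.3
  P: 0 + 3(104.4) = 313.3
Total out = 265 + 24.3 + 313.3 = 602.6 kmol/h.

603 kmol/h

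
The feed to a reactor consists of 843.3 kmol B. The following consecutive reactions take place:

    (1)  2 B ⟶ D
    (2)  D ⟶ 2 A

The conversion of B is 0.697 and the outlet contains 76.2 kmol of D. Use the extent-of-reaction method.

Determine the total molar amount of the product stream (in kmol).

Conversion of B: B consumed = 2ξ₁ = 0.697 × 843.3 → ξ₁ = 293.9 kmol.
D balance: n_D = 0 + 1ξ₁ − 1ξ₂ = 76.2 → ξ₂ = (1·293.9 − 76.2)/1 = 217.7 kmol.
Outlet amounts (n = n₀ + Σ ν·ξ):
  B: 843.3 − 2(293.9) = 255.5
  D: 0 + 1(293.9) − 1(217.7) = 76.2
  A: 0 + 2(217.7) = 435.4
Total out = 255.5 + 76.2 + 435.4 = 767.1 kmol.

767 kmol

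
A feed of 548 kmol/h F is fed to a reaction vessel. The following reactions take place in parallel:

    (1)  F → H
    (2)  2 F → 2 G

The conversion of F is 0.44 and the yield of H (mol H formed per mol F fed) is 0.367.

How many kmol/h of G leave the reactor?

40 kmol/h

Yield of H: 1ξ₁ / 548 = 0.367 → ξ₁ = 201.1 kmol/h.
Conversion of F: 1ξ₁ + 2ξ₂ = 0.44 × 548 = 241.1 → ξ₂ = 20 kmol/h.
Outlet amounts (n = n₀ + Σ ν·ξ):
  F: 548 − 1(201.1) − 2(20) = 306.9
  H: 0 + 1(201.1) = 201.1
  G: 0 + 2(20) = 40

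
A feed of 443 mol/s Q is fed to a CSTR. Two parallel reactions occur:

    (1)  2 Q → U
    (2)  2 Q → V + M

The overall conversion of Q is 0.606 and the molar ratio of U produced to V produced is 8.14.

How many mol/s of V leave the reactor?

14.7 mol/s

Conversion of Q: Q consumed = 0.606 × 443 = 268.5 mol/s = 2ξ₁ + 2ξ₂.
Selectivity: 1ξ₁ / (1ξ₂) = 8.14 → ξ₁ = 8.14 ξ₂.
Substitute: (2·8.14 + 2) ξ₂ = 268.5 → ξ₂ = 14.69 mol/s, ξ₁ = 119.5 mol/s.
Outlet amounts (n = n₀ + Σ ν·ξ):
  Q: 443 − 2(119.5) − 2(14.69) = 174.5
  U: 0 + 1(119.5) = 119.5
  V: 0 + 1(14.69) = 14.69
  M: 0 + 1(14.69) = 14.69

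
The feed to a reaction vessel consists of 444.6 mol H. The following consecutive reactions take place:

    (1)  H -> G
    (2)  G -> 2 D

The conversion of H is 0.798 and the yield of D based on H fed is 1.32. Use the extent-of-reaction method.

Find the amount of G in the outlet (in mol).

Conversion of H: H consumed = 1ξ₁ = 0.798 × 444.6 → ξ₁ = 354.8 mol.
Yield of D: 2ξ₂ / 444.6 = 1.32 → ξ₂ = 293.4 mol.
Outlet amounts (n = n₀ + Σ ν·ξ):
  H: 444.6 − 1(354.8) = 89.81
  G: 0 + 1(354.8) − 1(293.4) = 61.35
  D: 0 + 2(293.4) = 586.9

61.4 mol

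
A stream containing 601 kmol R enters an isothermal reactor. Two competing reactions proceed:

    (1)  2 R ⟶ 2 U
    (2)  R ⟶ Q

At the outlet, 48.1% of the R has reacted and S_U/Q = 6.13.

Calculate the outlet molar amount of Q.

Conversion of R: R consumed = 0.481 × 601 = 289.1 kmol = 2ξ₁ + 1ξ₂.
Selectivity: 2ξ₁ / (1ξ₂) = 6.13 → ξ₁ = 3.065 ξ₂.
Substitute: (2·3.065 + 1) ξ₂ = 289.1 → ξ₂ = 40.54 kmol, ξ₁ = 124.3 kmol.
Outlet amounts (n = n₀ + Σ ν·ξ):
  R: 601 − 2(124.3) − 1(40.54) = 311.9
  U: 0 + 2(124.3) = 248.5
  Q: 0 + 1(40.54) = 40.54

40.5 kmol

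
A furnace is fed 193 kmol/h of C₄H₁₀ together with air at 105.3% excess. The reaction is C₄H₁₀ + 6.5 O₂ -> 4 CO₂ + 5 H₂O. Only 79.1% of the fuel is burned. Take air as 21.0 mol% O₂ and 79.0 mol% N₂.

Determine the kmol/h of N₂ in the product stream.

Stoichiometric O₂ = 6.5 × 193 = 1254 kmol/h; O₂ fed = 1254 × 2.053 = 2575 kmol/h.
N₂ fed = 2575 × 79/21 = 9689 kmol/h.
Fuel reacted = 0.791 × 193 → ξ = 152.7 kmol/h.
Outlet (n = n₀ + ν ξ):
  C₄H₁₀: 193 − 1(152.7) = 40.34
  O₂: 2575 − 6.5(152.7) = 1583
  N₂: 9689 (inert)
  CO₂: 0 + 4(152.7) = 610.7
  H₂O: 0 + 5(152.7) = 763.3

9690 kmol/h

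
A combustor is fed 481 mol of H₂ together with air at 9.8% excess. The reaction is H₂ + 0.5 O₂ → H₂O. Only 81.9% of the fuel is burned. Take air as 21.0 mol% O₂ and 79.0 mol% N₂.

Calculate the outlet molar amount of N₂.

993 mol

Stoichiometric O₂ = 0.5 × 481 = 240.5 mol; O₂ fed = 240.5 × 1.098 = 264.1 mol.
N₂ fed = 264.1 × 79/21 = 993.4 mol.
Fuel reacted = 0.819 × 481 → ξ = 393.9 mol.
Outlet (n = n₀ + ν ξ):
  H₂: 481 − 1(393.9) = 87.06
  O₂: 264.1 − 0.5(393.9) = 67.1
  N₂: 993.4 (inert)
  H₂O: 0 + 1(393.9) = 393.9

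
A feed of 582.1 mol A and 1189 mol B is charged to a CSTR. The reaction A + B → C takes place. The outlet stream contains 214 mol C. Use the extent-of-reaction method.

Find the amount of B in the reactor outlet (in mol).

For C: n = n₀ + 1ξ → 214 = 0 + 1ξ, giving ξ = 214 mol.
Outlet amounts (n = n₀ + ν ξ):
  A: 582.1 − 1(214) = 368.1
  B: 1189 − 1(214) = 975
  C: 0 + 1(214) = 214

975 mol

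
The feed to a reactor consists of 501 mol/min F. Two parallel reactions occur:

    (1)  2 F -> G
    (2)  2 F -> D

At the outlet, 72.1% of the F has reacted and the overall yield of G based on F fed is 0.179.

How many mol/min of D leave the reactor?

90.9 mol/min

Yield of G: 1ξ₁ / 501 = 0.179 → ξ₁ = 89.68 mol/min.
Conversion of F: 2ξ₁ + 2ξ₂ = 0.721 × 501 = 361.2 → ξ₂ = 90.93 mol/min.
Outlet amounts (n = n₀ + Σ ν·ξ):
  F: 501 − 2(89.68) − 2(90.93) = 139.8
  G: 0 + 1(89.68) = 89.68
  D: 0 + 1(90.93) = 90.93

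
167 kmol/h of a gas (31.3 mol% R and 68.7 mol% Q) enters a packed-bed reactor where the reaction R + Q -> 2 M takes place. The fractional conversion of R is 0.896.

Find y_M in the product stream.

0.561

R reacted = 0.896 × 52.27 = 46.83 kmol/h; ν_R = −1, so ξ = 46.83/1 = 46.83 kmol/h.
Outlet amounts (n = n₀ + ν ξ):
  R: 52.27 − 1(46.83) = 5.436
  Q: 114.7 − 1(46.83) = 67.89
  M: 0 + 2(46.83) = 93.67
Total out = 167 kmol/h; y_M = 93.67 / 167 = 0.5609.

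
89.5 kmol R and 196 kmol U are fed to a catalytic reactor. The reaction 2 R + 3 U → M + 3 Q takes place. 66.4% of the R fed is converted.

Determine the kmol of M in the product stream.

R reacted = 0.664 × 89.5 = 59.43 kmol; ν_R = −2, so ξ = 59.43/2 = 29.71 kmol.
Outlet amounts (n = n₀ + ν ξ):
  R: 89.5 − 2(29.71) = 30.07
  U: 196 − 3(29.71) = 106.9
  M: 0 + 1(29.71) = 29.71
  Q: 0 + 3(29.71) = 89.14

29.7 kmol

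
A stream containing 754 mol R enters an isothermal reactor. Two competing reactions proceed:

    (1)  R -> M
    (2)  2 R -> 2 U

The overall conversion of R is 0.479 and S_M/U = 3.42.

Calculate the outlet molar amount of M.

Conversion of R: R consumed = 0.479 × 754 = 361.2 mol = 1ξ₁ + 2ξ₂.
Selectivity: 1ξ₁ / (2ξ₂) = 3.42 → ξ₁ = 6.84 ξ₂.
Substitute: (1·6.84 + 2) ξ₂ = 361.2 → ξ₂ = 40.86 mol, ξ₁ = 279.5 mol.
Outlet amounts (n = n₀ + Σ ν·ξ):
  R: 754 − 1(279.5) − 2(40.86) = 392.8
  M: 0 + 1(279.5) = 279.5
  U: 0 + 2(40.86) = 81.71

279 mol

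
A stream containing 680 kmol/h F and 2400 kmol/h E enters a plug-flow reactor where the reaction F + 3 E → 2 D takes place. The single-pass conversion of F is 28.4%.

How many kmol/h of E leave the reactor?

1820 kmol/h

F reacted = 0.284 × 680 = 193.1 kmol/h; ν_F = −1, so ξ = 193.1/1 = 193.1 kmol/h.
Outlet amounts (n = n₀ + ν ξ):
  F: 680 − 1(193.1) = 486.9
  E: 2400 − 3(193.1) = 1821
  D: 0 + 2(193.1) = 386.2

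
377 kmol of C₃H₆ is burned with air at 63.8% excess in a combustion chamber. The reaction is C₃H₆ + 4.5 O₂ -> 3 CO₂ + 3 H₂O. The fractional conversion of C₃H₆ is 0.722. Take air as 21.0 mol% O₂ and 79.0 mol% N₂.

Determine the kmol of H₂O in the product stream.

Stoichiometric O₂ = 4.5 × 377 = 1696 kmol; O₂ fed = 1696 × 1.638 = 2779 kmol.
N₂ fed = 2779 × 79/21 = 10450 kmol.
Fuel reacted = 0.722 × 377 → ξ = 272.2 kmol.
Outlet (n = n₀ + ν ξ):
  C₃H₆: 377 − 1(272.2) = 104.8
  O₂: 2779 − 4.5(272.2) = 1554
  N₂: 10450 (inert)
  CO₂: 0 + 3(272.2) = 816.6
  H₂O: 0 + 3(272.2) = 816.6

817 kmol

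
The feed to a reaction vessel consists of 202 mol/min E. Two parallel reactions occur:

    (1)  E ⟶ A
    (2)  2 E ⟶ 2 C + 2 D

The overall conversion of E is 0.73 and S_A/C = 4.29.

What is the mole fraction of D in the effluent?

0.121

Conversion of E: E consumed = 0.73 × 202 = 147.5 mol/min = 1ξ₁ + 2ξ₂.
Selectivity: 1ξ₁ / (2ξ₂) = 4.29 → ξ₁ = 8.58 ξ₂.
Substitute: (1·8.58 + 2) ξ₂ = 147.5 → ξ₂ = 13.94 mol/min, ξ₁ = 119.6 mol/min.
Outlet amounts (n = n₀ + Σ ν·ξ):
  E: 202 − 1(119.6) − 2(13.94) = 54.54
  A: 0 + 1(119.6) = 119.6
  C: 0 + 2(13.94) = 27.88
  D: 0 + 2(13.94) = 27.88
Total out = 229.9 mol/min; y_D = 27.88 / 229.9 = 0.1213.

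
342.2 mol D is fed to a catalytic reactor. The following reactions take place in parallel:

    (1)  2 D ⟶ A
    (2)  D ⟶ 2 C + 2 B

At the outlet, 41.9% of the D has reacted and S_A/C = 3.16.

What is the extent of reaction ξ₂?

Conversion of D: D consumed = 0.419 × 342.2 = 143.4 mol = 2ξ₁ + 1ξ₂.
Selectivity: 1ξ₁ / (2ξ₂) = 3.16 → ξ₁ = 6.32 ξ₂.
Substitute: (2·6.32 + 1) ξ₂ = 143.4 → ξ₂ = 10.51 mol, ξ₁ = 66.43 mol.
Outlet amounts (n = n₀ + Σ ν·ξ):
  D: 342.2 − 2(66.43) − 1(10.51) = 198.8
  A: 0 + 1(66.43) = 66.43
  C: 0 + 2(10.51) = 21.02
  B: 0 + 2(10.51) = 21.02

ξ₂ = 10.5 mol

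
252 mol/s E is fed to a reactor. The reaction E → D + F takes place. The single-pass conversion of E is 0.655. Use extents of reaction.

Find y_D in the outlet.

E reacted = 0.655 × 252 = 165.1 mol/s; ν_E = −1, so ξ = 165.1/1 = 165.1 mol/s.
Outlet amounts (n = n₀ + ν ξ):
  E: 252 − 1(165.1) = 86.94
  D: 0 + 1(165.1) = 165.1
  F: 0 + 1(165.1) = 165.1
Total out = 417.1 mol/s; y_D = 165.1 / 417.1 = 0.3958.

0.396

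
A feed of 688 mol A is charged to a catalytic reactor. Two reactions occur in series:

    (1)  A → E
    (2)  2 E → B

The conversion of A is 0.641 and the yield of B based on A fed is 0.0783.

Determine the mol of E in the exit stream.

333 mol

Conversion of A: A consumed = 1ξ₁ = 0.641 × 688 → ξ₁ = 441 mol.
Yield of B: 1ξ₂ / 688 = 0.0783 → ξ₂ = 53.87 mol.
Outlet amounts (n = n₀ + Σ ν·ξ):
  A: 688 − 1(441) = 247
  E: 0 + 1(441) − 2(53.87) = 333.3
  B: 0 + 1(53.87) = 53.87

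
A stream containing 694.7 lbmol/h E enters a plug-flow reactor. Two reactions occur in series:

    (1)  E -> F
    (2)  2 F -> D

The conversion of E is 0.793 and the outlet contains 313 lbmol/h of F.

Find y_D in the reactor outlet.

Conversion of E: E consumed = 1ξ₁ = 0.793 × 694.7 → ξ₁ = 550.9 lbmol/h.
F balance: n_F = 0 + 1ξ₁ − 2ξ₂ = 313 → ξ₂ = (1·550.9 − 313)/2 = 118.9 lbmol/h.
Outlet amounts (n = n₀ + Σ ν·ξ):
  E: 694.7 − 1(550.9) = 143.8
  F: 0 + 1(550.9) − 2(118.9) = 313
  D: 0 + 1(118.9) = 118.9
Total out = 575.8 lbmol/h; y_D = 118.9 / 575.8 = 0.2066.

0.207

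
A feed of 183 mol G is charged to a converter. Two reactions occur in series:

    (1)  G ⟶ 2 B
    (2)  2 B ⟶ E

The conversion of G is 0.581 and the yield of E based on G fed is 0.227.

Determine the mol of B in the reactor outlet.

130 mol

Conversion of G: G consumed = 1ξ₁ = 0.581 × 183 → ξ₁ = 106.3 mol.
Yield of E: 1ξ₂ / 183 = 0.227 → ξ₂ = 41.54 mol.
Outlet amounts (n = n₀ + Σ ν·ξ):
  G: 183 − 1(106.3) = 76.68
  B: 0 + 2(106.3) − 2(41.54) = 129.6
  E: 0 + 1(41.54) = 41.54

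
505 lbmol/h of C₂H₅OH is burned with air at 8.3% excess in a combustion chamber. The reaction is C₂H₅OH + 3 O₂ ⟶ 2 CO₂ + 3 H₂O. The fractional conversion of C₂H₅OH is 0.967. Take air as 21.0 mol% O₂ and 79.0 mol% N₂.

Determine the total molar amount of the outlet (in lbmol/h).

Stoichiometric O₂ = 3 × 505 = 1515 lbmol/h; O₂ fed = 1515 × 1.083 = 1641 lbmol/h.
N₂ fed = 1641 × 79/21 = 6172 lbmol/h.
Fuel reacted = 0.967 × 505 → ξ = 488.3 lbmol/h.
Outlet (n = n₀ + ν ξ):
  C₂H₅OH: 505 − 1(488.3) = 16.67
  O₂: 1641 − 3(488.3) = 175.7
  N₂: 6172 (inert)
  CO₂: 0 + 2(488.3) = 976.7
  H₂O: 0 + 3(488.3) = 1465
Total out = 16.67 + 175.7 + 6172 + 976.7 + 1465 = 8806 lbmol/h.

8810 lbmol/h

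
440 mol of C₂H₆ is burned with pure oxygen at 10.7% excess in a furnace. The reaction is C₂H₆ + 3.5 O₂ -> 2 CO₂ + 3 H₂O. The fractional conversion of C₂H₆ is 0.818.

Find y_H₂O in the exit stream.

0.464

Stoichiometric O₂ = 3.5 × 440 = 1540 mol; O₂ fed = 1540 × 1.107 = 1705 mol.
Fuel reacted = 0.818 × 440 → ξ = 359.9 mol.
Outlet (n = n₀ + ν ξ):
  C₂H₆: 440 − 1(359.9) = 80.08
  O₂: 1705 − 3.5(359.9) = 445.1
  CO₂: 0 + 2(359.9) = 719.8
  H₂O: 0 + 3(359.9) = 1080
Total out = 2325 mol; y_H₂O = 1080 / 2325 = 0.4645.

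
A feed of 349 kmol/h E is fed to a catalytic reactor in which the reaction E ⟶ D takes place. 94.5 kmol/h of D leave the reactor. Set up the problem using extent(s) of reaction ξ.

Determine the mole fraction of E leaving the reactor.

For D: n = n₀ + 1ξ → 94.5 = 0 + 1ξ, giving ξ = 94.5 kmol/h.
Outlet amounts (n = n₀ + ν ξ):
  E: 349 − 1(94.5) = 254.5
  D: 0 + 1(94.5) = 94.5
Total out = 349 kmol/h; y_E = 254.5 / 349 = 0.7292.

0.729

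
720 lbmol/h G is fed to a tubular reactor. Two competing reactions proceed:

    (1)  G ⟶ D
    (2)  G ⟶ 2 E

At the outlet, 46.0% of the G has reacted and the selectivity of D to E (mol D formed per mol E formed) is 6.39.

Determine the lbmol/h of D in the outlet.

307 lbmol/h

Conversion of G: G consumed = 0.46 × 720 = 331.2 lbmol/h = 1ξ₁ + 1ξ₂.
Selectivity: 1ξ₁ / (2ξ₂) = 6.39 → ξ₁ = 12.78 ξ₂.
Substitute: (1·12.78 + 1) ξ₂ = 331.2 → ξ₂ = 24.03 lbmol/h, ξ₁ = 307.2 lbmol/h.
Outlet amounts (n = n₀ + Σ ν·ξ):
  G: 720 − 1(307.2) − 1(24.03) = 388.8
  D: 0 + 1(307.2) = 307.2
  E: 0 + 2(24.03) = 48.07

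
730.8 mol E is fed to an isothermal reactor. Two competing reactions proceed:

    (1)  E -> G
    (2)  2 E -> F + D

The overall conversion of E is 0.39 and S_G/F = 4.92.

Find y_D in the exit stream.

Conversion of E: E consumed = 0.39 × 730.8 = 285 mol = 1ξ₁ + 2ξ₂.
Selectivity: 1ξ₁ / (1ξ₂) = 4.92 → ξ₁ = 4.92 ξ₂.
Substitute: (1·4.92 + 2) ξ₂ = 285 → ξ₂ = 41.19 mol, ξ₁ = 202.6 mol.
Outlet amounts (n = n₀ + Σ ν·ξ):
  E: 730.8 − 1(202.6) − 2(41.19) = 445.8
  G: 0 + 1(202.6) = 202.6
  F: 0 + 1(41.19) = 41.19
  D: 0 + 1(41.19) = 41.19
Total out = 730.8 mol; y_D = 41.19 / 730.8 = 0.05636.

0.0564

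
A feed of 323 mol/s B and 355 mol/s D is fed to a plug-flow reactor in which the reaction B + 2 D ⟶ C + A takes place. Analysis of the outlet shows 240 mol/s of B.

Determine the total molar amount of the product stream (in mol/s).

For B: n = n₀ − 1ξ → 240 = 323 − 1ξ, giving ξ = 83 mol/s.
Outlet amounts (n = n₀ + ν ξ):
  B: 323 − 1(83) = 240
  D: 355 − 2(83) = 189
  C: 0 + 1(83) = 83
  A: 0 + 1(83) = 83
Total out = 240 + 189 + 83 + 83 = 595 mol/s.

595 mol/s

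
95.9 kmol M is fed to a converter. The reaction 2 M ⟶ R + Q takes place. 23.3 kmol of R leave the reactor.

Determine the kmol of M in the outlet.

For R: n = n₀ + 1ξ → 23.3 = 0 + 1ξ, giving ξ = 23.3 kmol.
Outlet amounts (n = n₀ + ν ξ):
  M: 95.9 − 2(23.3) = 49.3
  R: 0 + 1(23.3) = 23.3
  Q: 0 + 1(23.3) = 23.3

49.3 kmol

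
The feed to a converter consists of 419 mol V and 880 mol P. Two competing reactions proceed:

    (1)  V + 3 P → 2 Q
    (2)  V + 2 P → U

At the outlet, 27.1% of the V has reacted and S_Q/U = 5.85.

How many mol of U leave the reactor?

28.9 mol

Conversion of V: V consumed = 0.271 × 419 = 113.5 mol = 1ξ₁ + 1ξ₂.
Selectivity: 2ξ₁ / (1ξ₂) = 5.85 → ξ₁ = 2.925 ξ₂.
Substitute: (1·2.925 + 1) ξ₂ = 113.5 → ξ₂ = 28.93 mol, ξ₁ = 84.62 mol.
Outlet amounts (n = n₀ + Σ ν·ξ):
  V: 419 − 1(84.62) − 1(28.93) = 305.5
  P: 880 − 3(84.62) − 2(28.93) = 568.3
  Q: 0 + 2(84.62) = 169.2
  U: 0 + 1(28.93) = 28.93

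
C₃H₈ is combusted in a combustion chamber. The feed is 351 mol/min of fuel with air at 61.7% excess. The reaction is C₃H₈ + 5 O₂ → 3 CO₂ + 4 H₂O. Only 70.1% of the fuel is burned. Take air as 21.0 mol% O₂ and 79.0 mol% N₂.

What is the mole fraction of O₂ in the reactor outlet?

Stoichiometric O₂ = 5 × 351 = 1755 mol/min; O₂ fed = 1755 × 1.617 = 2838 mol/min.
N₂ fed = 2838 × 79/21 = 10680 mol/min.
Fuel reacted = 0.701 × 351 → ξ = 246.1 mol/min.
Outlet (n = n₀ + ν ξ):
  C₃H₈: 351 − 1(246.1) = 104.9
  O₂: 2838 − 5(246.1) = 1608
  N₂: 10680 (inert)
  CO₂: 0 + 3(246.1) = 738.2
  H₂O: 0 + 4(246.1) = 984.2
Total out = 14110 mol/min; y_O₂ = 1608 / 14110 = 0.1139.

0.114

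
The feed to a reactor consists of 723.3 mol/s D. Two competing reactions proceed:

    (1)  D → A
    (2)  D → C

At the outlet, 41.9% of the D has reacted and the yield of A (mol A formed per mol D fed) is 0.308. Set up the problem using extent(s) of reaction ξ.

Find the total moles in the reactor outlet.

Yield of A: 1ξ₁ / 723.3 = 0.308 → ξ₁ = 222.8 mol/s.
Conversion of D: 1ξ₁ + 1ξ₂ = 0.419 × 723.3 = 303.1 → ξ₂ = 80.29 mol/s.
Outlet amounts (n = n₀ + Σ ν·ξ):
  D: 723.3 − 1(222.8) − 1(80.29) = 420.2
  A: 0 + 1(222.8) = 222.8
  C: 0 + 1(80.29) = 80.29
Total out = 420.2 + 222.8 + 80.29 = 723.3 mol/s.

723 mol/s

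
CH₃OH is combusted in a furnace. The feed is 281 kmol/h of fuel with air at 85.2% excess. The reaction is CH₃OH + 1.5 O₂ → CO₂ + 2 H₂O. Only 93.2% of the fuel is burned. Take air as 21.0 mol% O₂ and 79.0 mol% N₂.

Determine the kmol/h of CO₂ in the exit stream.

Stoichiometric O₂ = 1.5 × 281 = 421.5 kmol/h; O₂ fed = 421.5 × 1.852 = 780.6 kmol/h.
N₂ fed = 780.6 × 79/21 = 2937 kmol/h.
Fuel reacted = 0.932 × 281 → ξ = 261.9 kmol/h.
Outlet (n = n₀ + ν ξ):
  CH₃OH: 281 − 1(261.9) = 19.11
  O₂: 780.6 − 1.5(261.9) = 387.8
  N₂: 2937 (inert)
  CO₂: 0 + 1(261.9) = 261.9
  H₂O: 0 + 2(261.9) = 523.8

262 kmol/h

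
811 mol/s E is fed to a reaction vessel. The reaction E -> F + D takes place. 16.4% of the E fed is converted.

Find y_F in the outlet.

E reacted = 0.164 × 811 = 133 mol/s; ν_E = −1, so ξ = 133/1 = 133 mol/s.
Outlet amounts (n = n₀ + ν ξ):
  E: 811 − 1(133) = 678
  F: 0 + 1(133) = 133
  D: 0 + 1(133) = 133
Total out = 944 mol/s; y_F = 133 / 944 = 0.1409.

0.141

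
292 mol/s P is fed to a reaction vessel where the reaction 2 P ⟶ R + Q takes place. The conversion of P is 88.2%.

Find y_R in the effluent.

P reacted = 0.882 × 292 = 257.5 mol/s; ν_P = −2, so ξ = 257.5/2 = 128.8 mol/s.
Outlet amounts (n = n₀ + ν ξ):
  P: 292 − 2(128.8) = 34.46
  R: 0 + 1(128.8) = 128.8
  Q: 0 + 1(128.8) = 128.8
Total out = 292 mol/s; y_R = 128.8 / 292 = 0.441.

0.441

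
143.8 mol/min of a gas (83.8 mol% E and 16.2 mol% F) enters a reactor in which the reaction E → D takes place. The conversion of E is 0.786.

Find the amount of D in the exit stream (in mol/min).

E reacted = 0.786 × 120.5 = 94.72 mol/min; ν_E = −1, so ξ = 94.72/1 = 94.72 mol/min.
Outlet amounts (n = n₀ + ν ξ):
  E: 120.5 − 1(94.72) = 25.79
  D: 0 + 1(94.72) = 94.72
  F: 23.3 (inert)

94.7 mol/min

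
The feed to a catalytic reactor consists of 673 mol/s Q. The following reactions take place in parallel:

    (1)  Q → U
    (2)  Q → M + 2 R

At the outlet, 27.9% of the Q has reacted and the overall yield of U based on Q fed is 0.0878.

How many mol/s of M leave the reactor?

Yield of U: 1ξ₁ / 673 = 0.0878 → ξ₁ = 59.09 mol/s.
Conversion of Q: 1ξ₁ + 1ξ₂ = 0.279 × 673 = 187.8 → ξ₂ = 128.7 mol/s.
Outlet amounts (n = n₀ + Σ ν·ξ):
  Q: 673 − 1(59.09) − 1(128.7) = 485.2
  U: 0 + 1(59.09) = 59.09
  M: 0 + 1(128.7) = 128.7
  R: 0 + 2(128.7) = 257.4

129 mol/s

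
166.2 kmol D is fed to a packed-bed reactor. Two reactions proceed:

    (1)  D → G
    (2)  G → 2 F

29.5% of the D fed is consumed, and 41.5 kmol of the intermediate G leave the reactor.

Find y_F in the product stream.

Conversion of D: D consumed = 1ξ₁ = 0.295 × 166.2 → ξ₁ = 49.03 kmol.
G balance: n_G = 0 + 1ξ₁ − 1ξ₂ = 41.5 → ξ₂ = (1·49.03 − 41.5)/1 = 7.529 kmol.
Outlet amounts (n = n₀ + Σ ν·ξ):
  D: 166.2 − 1(49.03) = 117.2
  G: 0 + 1(49.03) − 1(7.529) = 41.5
  F: 0 + 2(7.529) = 15.06
Total out = 173.7 kmol; y_F = 15.06 / 173.7 = 0.08668.

0.0867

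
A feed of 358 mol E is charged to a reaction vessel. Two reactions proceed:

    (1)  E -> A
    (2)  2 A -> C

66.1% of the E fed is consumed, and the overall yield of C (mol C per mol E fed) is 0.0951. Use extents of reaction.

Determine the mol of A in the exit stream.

Conversion of E: E consumed = 1ξ₁ = 0.661 × 358 → ξ₁ = 236.6 mol.
Yield of C: 1ξ₂ / 358 = 0.0951 → ξ₂ = 34.05 mol.
Outlet amounts (n = n₀ + Σ ν·ξ):
  E: 358 − 1(236.6) = 121.4
  A: 0 + 1(236.6) − 2(34.05) = 168.5
  C: 0 + 1(34.05) = 34.05

169 mol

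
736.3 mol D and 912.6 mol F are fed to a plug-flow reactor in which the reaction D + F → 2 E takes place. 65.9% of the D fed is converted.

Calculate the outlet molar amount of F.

427 mol

D reacted = 0.659 × 736.3 = 485.2 mol; ν_D = −1, so ξ = 485.2/1 = 485.2 mol.
Outlet amounts (n = n₀ + ν ξ):
  D: 736.3 − 1(485.2) = 251.1
  F: 912.6 − 1(485.2) = 427.4
  E: 0 + 2(485.2) = 970.4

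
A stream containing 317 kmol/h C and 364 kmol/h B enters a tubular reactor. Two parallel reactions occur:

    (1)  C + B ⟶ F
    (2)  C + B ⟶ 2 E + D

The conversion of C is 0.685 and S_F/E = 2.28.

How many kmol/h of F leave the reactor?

Conversion of C: C consumed = 0.685 × 317 = 217.1 kmol/h = 1ξ₁ + 1ξ₂.
Selectivity: 1ξ₁ / (2ξ₂) = 2.28 → ξ₁ = 4.56 ξ₂.
Substitute: (1·4.56 + 1) ξ₂ = 217.1 → ξ₂ = 39.05 kmol/h, ξ₁ = 178.1 kmol/h.
Outlet amounts (n = n₀ + Σ ν·ξ):
  C: 317 − 1(178.1) − 1(39.05) = 99.85
  B: 364 − 1(178.1) − 1(39.05) = 146.9
  F: 0 + 1(178.1) = 178.1
  E: 0 + 2(39.05) = 78.11
  D: 0 + 1(39.05) = 39.05

178 kmol/h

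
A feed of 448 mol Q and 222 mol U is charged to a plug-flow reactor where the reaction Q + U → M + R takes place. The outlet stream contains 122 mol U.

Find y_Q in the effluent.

For U: n = n₀ − 1ξ → 122 = 222 − 1ξ, giving ξ = 100 mol.
Outlet amounts (n = n₀ + ν ξ):
  Q: 448 − 1(100) = 348
  U: 222 − 1(100) = 122
  M: 0 + 1(100) = 100
  R: 0 + 1(100) = 100
Total out = 670 mol; y_Q = 348 / 670 = 0.5194.

0.519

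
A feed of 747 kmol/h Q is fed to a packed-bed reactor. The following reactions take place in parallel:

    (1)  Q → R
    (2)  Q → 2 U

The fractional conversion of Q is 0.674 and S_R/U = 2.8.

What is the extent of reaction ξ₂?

Conversion of Q: Q consumed = 0.674 × 747 = 503.5 kmol/h = 1ξ₁ + 1ξ₂.
Selectivity: 1ξ₁ / (2ξ₂) = 2.8 → ξ₁ = 5.6 ξ₂.
Substitute: (1·5.6 + 1) ξ₂ = 503.5 → ξ₂ = 76.28 kmol/h, ξ₁ = 427.2 kmol/h.
Outlet amounts (n = n₀ + Σ ν·ξ):
  Q: 747 − 1(427.2) − 1(76.28) = 243.5
  R: 0 + 1(427.2) = 427.2
  U: 0 + 2(76.28) = 152.6

ξ₂ = 76.3 kmol/h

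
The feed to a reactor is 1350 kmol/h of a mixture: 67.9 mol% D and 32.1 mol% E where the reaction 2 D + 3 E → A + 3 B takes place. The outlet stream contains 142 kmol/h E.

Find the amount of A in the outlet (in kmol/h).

97.1 kmol/h

For E: n = n₀ − 3ξ → 142 = 433.4 − 3ξ, giving ξ = 97.12 kmol/h.
Outlet amounts (n = n₀ + ν ξ):
  D: 916.7 − 2(97.12) = 722.4
  E: 433.4 − 3(97.12) = 142
  A: 0 + 1(97.12) = 97.12
  B: 0 + 3(97.12) = 291.4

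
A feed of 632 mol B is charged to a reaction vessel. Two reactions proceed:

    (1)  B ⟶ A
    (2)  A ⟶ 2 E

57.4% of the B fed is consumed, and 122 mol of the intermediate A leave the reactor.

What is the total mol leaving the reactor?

Conversion of B: B consumed = 1ξ₁ = 0.574 × 632 → ξ₁ = 362.8 mol.
A balance: n_A = 0 + 1ξ₁ − 1ξ₂ = 122 → ξ₂ = (1·362.8 − 122)/1 = 240.8 mol.
Outlet amounts (n = n₀ + Σ ν·ξ):
  B: 632 − 1(362.8) = 269.2
  A: 0 + 1(362.8) − 1(240.8) = 122
  E: 0 + 2(240.8) = 481.5
Total out = 269.2 + 122 + 481.5 = 872.8 mol.

873 mol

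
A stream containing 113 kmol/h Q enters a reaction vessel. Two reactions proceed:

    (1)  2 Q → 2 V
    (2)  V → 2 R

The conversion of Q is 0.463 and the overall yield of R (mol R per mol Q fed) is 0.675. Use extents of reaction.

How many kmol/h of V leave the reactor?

Conversion of Q: Q consumed = 2ξ₁ = 0.463 × 113 → ξ₁ = 26.16 kmol/h.
Yield of R: 2ξ₂ / 113 = 0.675 → ξ₂ = 38.14 kmol/h.
Outlet amounts (n = n₀ + Σ ν·ξ):
  Q: 113 − 2(26.16) = 60.68
  V: 0 + 2(26.16) − 1(38.14) = 14.18
  R: 0 + 2(38.14) = 76.28

14.2 kmol/h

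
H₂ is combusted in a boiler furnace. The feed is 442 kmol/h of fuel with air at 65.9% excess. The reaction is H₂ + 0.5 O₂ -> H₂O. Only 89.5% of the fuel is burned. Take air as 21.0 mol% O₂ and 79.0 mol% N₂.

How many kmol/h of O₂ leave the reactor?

169 kmol/h

Stoichiometric O₂ = 0.5 × 442 = 221 kmol/h; O₂ fed = 221 × 1.659 = 366.6 kmol/h.
N₂ fed = 366.6 × 79/21 = 1379 kmol/h.
Fuel reacted = 0.895 × 442 → ξ = 395.6 kmol/h.
Outlet (n = n₀ + ν ξ):
  H₂: 442 − 1(395.6) = 46.41
  O₂: 366.6 − 0.5(395.6) = 168.8
  N₂: 1379 (inert)
  H₂O: 0 + 1(395.6) = 395.6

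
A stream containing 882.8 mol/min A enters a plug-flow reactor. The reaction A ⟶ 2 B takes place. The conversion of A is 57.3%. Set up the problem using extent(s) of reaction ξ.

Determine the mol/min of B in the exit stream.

1010 mol/min

A reacted = 0.573 × 882.8 = 505.8 mol/min; ν_A = −1, so ξ = 505.8/1 = 505.8 mol/min.
Outlet amounts (n = n₀ + ν ξ):
  A: 882.8 − 1(505.8) = 377
  B: 0 + 2(505.8) = 1012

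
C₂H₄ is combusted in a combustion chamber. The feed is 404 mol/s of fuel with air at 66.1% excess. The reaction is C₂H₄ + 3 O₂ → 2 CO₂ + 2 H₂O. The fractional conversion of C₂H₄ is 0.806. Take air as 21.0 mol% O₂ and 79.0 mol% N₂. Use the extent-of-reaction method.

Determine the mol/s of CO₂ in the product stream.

651 mol/s

Stoichiometric O₂ = 3 × 404 = 1212 mol/s; O₂ fed = 1212 × 1.661 = 2013 mol/s.
N₂ fed = 2013 × 79/21 = 7573 mol/s.
Fuel reacted = 0.806 × 404 → ξ = 325.6 mol/s.
Outlet (n = n₀ + ν ξ):
  C₂H₄: 404 − 1(325.6) = 78.38
  O₂: 2013 − 3(325.6) = 1036
  N₂: 7573 (inert)
  CO₂: 0 + 2(325.6) = 651.2
  H₂O: 0 + 2(325.6) = 651.2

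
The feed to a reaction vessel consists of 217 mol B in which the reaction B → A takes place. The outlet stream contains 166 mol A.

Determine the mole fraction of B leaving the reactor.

0.235

For A: n = n₀ + 1ξ → 166 = 0 + 1ξ, giving ξ = 166 mol.
Outlet amounts (n = n₀ + ν ξ):
  B: 217 − 1(166) = 51
  A: 0 + 1(166) = 166
Total out = 217 mol; y_B = 51 / 217 = 0.235.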